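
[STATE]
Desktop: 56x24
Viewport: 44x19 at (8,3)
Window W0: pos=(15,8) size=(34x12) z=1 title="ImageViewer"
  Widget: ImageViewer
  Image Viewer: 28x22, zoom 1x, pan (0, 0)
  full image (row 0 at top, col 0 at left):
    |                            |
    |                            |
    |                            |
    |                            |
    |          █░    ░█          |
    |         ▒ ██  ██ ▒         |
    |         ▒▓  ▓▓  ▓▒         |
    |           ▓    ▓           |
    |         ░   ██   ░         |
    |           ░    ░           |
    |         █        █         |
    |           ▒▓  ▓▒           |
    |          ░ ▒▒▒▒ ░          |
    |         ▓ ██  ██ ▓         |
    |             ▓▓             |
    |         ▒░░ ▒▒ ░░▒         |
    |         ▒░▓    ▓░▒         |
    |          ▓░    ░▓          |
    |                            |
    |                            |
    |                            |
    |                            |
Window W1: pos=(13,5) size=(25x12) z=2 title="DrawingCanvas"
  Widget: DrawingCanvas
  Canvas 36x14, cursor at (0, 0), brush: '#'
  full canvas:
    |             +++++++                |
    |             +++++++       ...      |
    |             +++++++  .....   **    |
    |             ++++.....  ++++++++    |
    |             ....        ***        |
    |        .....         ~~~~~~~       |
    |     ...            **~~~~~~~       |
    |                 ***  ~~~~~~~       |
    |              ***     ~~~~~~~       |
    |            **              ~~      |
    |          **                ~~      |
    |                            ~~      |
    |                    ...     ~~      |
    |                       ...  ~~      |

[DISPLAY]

                                            
                                            
     ┏━━━━━━━━━━━━━━━━━━━━━━━┓              
     ┃ DrawingCanvas         ┃              
     ┠───────────────────────┨              
     ┃+            +++++++   ┃━━━━━━━━━━┓   
     ┃             +++++++   ┃          ┃   
     ┃             +++++++  .┃──────────┨   
     ┃             ++++..... ┃          ┃   
     ┃             ....      ┃          ┃   
     ┃        .....         ~┃          ┃   
     ┃     ...            **~┃          ┃   
     ┃                 ***  ~┃          ┃   
     ┗━━━━━━━━━━━━━━━━━━━━━━━┛          ┃   
       ┃         ▒▓  ▓▓  ▓▒             ┃   
       ┃           ▓    ▓               ┃   
       ┗━━━━━━━━━━━━━━━━━━━━━━━━━━━━━━━━┛   
                                            
                                            


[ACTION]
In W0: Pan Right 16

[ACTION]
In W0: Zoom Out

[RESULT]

                                            
                                            
     ┏━━━━━━━━━━━━━━━━━━━━━━━┓              
     ┃ DrawingCanvas         ┃              
     ┠───────────────────────┨              
     ┃+            +++++++   ┃━━━━━━━━━━┓   
     ┃             +++++++   ┃          ┃   
     ┃             +++++++  .┃──────────┨   
     ┃             ++++..... ┃          ┃   
     ┃             ....      ┃          ┃   
     ┃        .....         ~┃          ┃   
     ┃     ...            **~┃          ┃   
     ┃                 ***  ~┃          ┃   
     ┗━━━━━━━━━━━━━━━━━━━━━━━┛          ┃   
       ┃ ▓▒                             ┃   
       ┃▓                               ┃   
       ┗━━━━━━━━━━━━━━━━━━━━━━━━━━━━━━━━┛   
                                            
                                            


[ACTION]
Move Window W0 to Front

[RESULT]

                                            
                                            
     ┏━━━━━━━━━━━━━━━━━━━━━━━┓              
     ┃ DrawingCanvas         ┃              
     ┠───────────────────────┨              
     ┃+┏━━━━━━━━━━━━━━━━━━━━━━━━━━━━━━━━┓   
     ┃ ┃ ImageViewer                    ┃   
     ┃ ┠────────────────────────────────┨   
     ┃ ┃                                ┃   
     ┃ ┃                                ┃   
     ┃ ┃                                ┃   
     ┃ ┃                                ┃   
     ┃ ┃░█                              ┃   
     ┗━┃█ ▒                             ┃   
       ┃ ▓▒                             ┃   
       ┃▓                               ┃   
       ┗━━━━━━━━━━━━━━━━━━━━━━━━━━━━━━━━┛   
                                            
                                            


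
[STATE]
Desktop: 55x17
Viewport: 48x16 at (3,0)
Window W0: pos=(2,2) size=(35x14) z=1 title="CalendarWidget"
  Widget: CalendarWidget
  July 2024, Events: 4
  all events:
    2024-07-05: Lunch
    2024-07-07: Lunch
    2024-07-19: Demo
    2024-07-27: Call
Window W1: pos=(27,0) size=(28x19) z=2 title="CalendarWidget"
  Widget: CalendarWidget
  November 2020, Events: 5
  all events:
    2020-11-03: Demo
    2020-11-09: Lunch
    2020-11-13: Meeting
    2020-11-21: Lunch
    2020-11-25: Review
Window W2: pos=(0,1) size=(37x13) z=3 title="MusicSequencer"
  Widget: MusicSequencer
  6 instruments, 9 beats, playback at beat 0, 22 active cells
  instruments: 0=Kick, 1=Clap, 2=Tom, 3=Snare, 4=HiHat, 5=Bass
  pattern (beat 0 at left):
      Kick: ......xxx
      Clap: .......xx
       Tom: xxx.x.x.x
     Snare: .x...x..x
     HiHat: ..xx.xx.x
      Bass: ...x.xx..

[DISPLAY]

                        ┏━━━━━━━━━━━━━━━━━━━━━━━
━━━━━━━━━━━━━━━━━━━━━━━━━━━━━━━━━┓Widget        
usicSequencer                    ┃──────────────
─────────────────────────────────┨ember 2020    
    ▼12345678                    ┃Th Fr Sa Su   
Kick······███                    ┃          1   
Clap·······██                    ┃  5  6  7  8  
 Tom███·█·█·█                    ┃ 12 13* 14 15 
nare·█···█··█                    ┃19 20 21* 22  
iHat··██·██·█                    ┃ 26 27 28 29  
Bass···█·██··                    ┃              
                                 ┃              
                                 ┃              
━━━━━━━━━━━━━━━━━━━━━━━━━━━━━━━━━┛              
                        ┃                       
━━━━━━━━━━━━━━━━━━━━━━━━┃                       


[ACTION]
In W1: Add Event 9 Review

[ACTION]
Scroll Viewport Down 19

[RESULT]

━━━━━━━━━━━━━━━━━━━━━━━━━━━━━━━━━┓Widget        
usicSequencer                    ┃──────────────
─────────────────────────────────┨ember 2020    
    ▼12345678                    ┃Th Fr Sa Su   
Kick······███                    ┃          1   
Clap·······██                    ┃  5  6  7  8  
 Tom███·█·█·█                    ┃ 12 13* 14 15 
nare·█···█··█                    ┃19 20 21* 22  
iHat··██·██·█                    ┃ 26 27 28 29  
Bass···█·██··                    ┃              
                                 ┃              
                                 ┃              
━━━━━━━━━━━━━━━━━━━━━━━━━━━━━━━━━┛              
                        ┃                       
━━━━━━━━━━━━━━━━━━━━━━━━┃                       
                        ┃                       


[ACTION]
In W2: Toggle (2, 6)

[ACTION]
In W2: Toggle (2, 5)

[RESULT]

━━━━━━━━━━━━━━━━━━━━━━━━━━━━━━━━━┓Widget        
usicSequencer                    ┃──────────────
─────────────────────────────────┨ember 2020    
    ▼12345678                    ┃Th Fr Sa Su   
Kick······███                    ┃          1   
Clap·······██                    ┃  5  6  7  8  
 Tom███·██··█                    ┃ 12 13* 14 15 
nare·█···█··█                    ┃19 20 21* 22  
iHat··██·██·█                    ┃ 26 27 28 29  
Bass···█·██··                    ┃              
                                 ┃              
                                 ┃              
━━━━━━━━━━━━━━━━━━━━━━━━━━━━━━━━━┛              
                        ┃                       
━━━━━━━━━━━━━━━━━━━━━━━━┃                       
                        ┃                       


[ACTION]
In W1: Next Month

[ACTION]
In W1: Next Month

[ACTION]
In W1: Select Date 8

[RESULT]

━━━━━━━━━━━━━━━━━━━━━━━━━━━━━━━━━┓Widget        
usicSequencer                    ┃──────────────
─────────────────────────────────┨nuary 2021    
    ▼12345678                    ┃Th Fr Sa Su   
Kick······███                    ┃    1  2  3   
Clap·······██                    ┃ 7 [ 8]  9 10 
 Tom███·██··█                    ┃14 15 16 17   
nare·█···█··█                    ┃21 22 23 24   
iHat··██·██·█                    ┃28 29 30 31   
Bass···█·██··                    ┃              
                                 ┃              
                                 ┃              
━━━━━━━━━━━━━━━━━━━━━━━━━━━━━━━━━┛              
                        ┃                       
━━━━━━━━━━━━━━━━━━━━━━━━┃                       
                        ┃                       


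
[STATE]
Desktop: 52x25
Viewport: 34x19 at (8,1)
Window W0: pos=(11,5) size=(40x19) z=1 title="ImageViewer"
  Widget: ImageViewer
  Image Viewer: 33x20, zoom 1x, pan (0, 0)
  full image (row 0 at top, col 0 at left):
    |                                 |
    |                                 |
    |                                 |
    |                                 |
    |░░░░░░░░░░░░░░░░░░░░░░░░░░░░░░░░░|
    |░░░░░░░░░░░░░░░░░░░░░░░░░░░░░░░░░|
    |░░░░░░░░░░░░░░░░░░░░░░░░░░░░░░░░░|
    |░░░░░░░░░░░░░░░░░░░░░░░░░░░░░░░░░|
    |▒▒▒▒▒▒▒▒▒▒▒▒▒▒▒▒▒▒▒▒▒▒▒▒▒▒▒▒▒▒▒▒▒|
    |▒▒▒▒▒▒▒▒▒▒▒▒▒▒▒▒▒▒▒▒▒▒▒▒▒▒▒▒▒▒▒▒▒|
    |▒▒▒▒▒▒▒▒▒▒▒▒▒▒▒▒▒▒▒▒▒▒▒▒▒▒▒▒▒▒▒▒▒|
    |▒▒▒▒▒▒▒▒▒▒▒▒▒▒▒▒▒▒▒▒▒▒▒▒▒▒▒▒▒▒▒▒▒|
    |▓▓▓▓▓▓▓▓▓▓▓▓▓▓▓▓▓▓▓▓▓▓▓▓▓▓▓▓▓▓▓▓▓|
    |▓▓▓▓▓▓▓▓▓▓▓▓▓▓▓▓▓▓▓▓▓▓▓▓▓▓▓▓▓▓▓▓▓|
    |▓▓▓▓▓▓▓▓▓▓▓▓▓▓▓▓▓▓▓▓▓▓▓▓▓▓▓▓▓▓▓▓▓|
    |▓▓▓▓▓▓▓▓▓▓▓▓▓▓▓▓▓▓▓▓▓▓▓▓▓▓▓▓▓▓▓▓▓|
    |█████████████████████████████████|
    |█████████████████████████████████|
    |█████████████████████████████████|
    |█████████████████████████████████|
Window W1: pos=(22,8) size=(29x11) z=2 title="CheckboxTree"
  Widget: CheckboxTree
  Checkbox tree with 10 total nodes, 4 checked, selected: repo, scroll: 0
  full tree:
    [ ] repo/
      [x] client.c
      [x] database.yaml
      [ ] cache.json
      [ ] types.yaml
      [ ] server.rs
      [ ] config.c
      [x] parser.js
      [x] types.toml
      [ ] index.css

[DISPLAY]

                                  
                                  
                                  
                                  
   ┏━━━━━━━━━━━━━━━━━━━━━━━━━━━━━━
   ┃ ImageViewer                  
   ┠──────────────────────────────
   ┃          ┏━━━━━━━━━━━━━━━━━━━
   ┃          ┃ CheckboxTree      
   ┃          ┠───────────────────
   ┃          ┃>[-] repo/         
   ┃░░░░░░░░░░┃   [x] client.c    
   ┃░░░░░░░░░░┃   [x] database.yam
   ┃░░░░░░░░░░┃   [ ] cache.json  
   ┃░░░░░░░░░░┃   [ ] types.yaml  
   ┃▒▒▒▒▒▒▒▒▒▒┃   [ ] server.rs   
   ┃▒▒▒▒▒▒▒▒▒▒┃   [ ] config.c    
   ┃▒▒▒▒▒▒▒▒▒▒┗━━━━━━━━━━━━━━━━━━━
   ┃▒▒▒▒▒▒▒▒▒▒▒▒▒▒▒▒▒▒▒▒▒▒▒▒▒▒▒▒▒▒


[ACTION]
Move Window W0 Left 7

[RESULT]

                                  
                                  
                                  
                                  
━━━━━━━━━━━━━━━━━━━━━━━━━━━━━━━━━━
ageViewer                         
──────────────────────────────────
              ┏━━━━━━━━━━━━━━━━━━━
              ┃ CheckboxTree      
              ┠───────────────────
              ┃>[-] repo/         
░░░░░░░░░░░░░░┃   [x] client.c    
░░░░░░░░░░░░░░┃   [x] database.yam
░░░░░░░░░░░░░░┃   [ ] cache.json  
░░░░░░░░░░░░░░┃   [ ] types.yaml  
▒▒▒▒▒▒▒▒▒▒▒▒▒▒┃   [ ] server.rs   
▒▒▒▒▒▒▒▒▒▒▒▒▒▒┃   [ ] config.c    
▒▒▒▒▒▒▒▒▒▒▒▒▒▒┗━━━━━━━━━━━━━━━━━━━
▒▒▒▒▒▒▒▒▒▒▒▒▒▒▒▒▒▒▒▒▒▒▒▒▒▒▒▒▒▒    


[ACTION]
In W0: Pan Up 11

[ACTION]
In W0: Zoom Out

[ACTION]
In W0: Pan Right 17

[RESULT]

                                  
                                  
                                  
                                  
━━━━━━━━━━━━━━━━━━━━━━━━━━━━━━━━━━
ageViewer                         
──────────────────────────────────
              ┏━━━━━━━━━━━━━━━━━━━
              ┃ CheckboxTree      
              ┠───────────────────
              ┃>[-] repo/         
░░░░░░░░░░░░░ ┃   [x] client.c    
░░░░░░░░░░░░░ ┃   [x] database.yam
░░░░░░░░░░░░░ ┃   [ ] cache.json  
░░░░░░░░░░░░░ ┃   [ ] types.yaml  
▒▒▒▒▒▒▒▒▒▒▒▒▒ ┃   [ ] server.rs   
▒▒▒▒▒▒▒▒▒▒▒▒▒ ┃   [ ] config.c    
▒▒▒▒▒▒▒▒▒▒▒▒▒ ┗━━━━━━━━━━━━━━━━━━━
▒▒▒▒▒▒▒▒▒▒▒▒▒                     


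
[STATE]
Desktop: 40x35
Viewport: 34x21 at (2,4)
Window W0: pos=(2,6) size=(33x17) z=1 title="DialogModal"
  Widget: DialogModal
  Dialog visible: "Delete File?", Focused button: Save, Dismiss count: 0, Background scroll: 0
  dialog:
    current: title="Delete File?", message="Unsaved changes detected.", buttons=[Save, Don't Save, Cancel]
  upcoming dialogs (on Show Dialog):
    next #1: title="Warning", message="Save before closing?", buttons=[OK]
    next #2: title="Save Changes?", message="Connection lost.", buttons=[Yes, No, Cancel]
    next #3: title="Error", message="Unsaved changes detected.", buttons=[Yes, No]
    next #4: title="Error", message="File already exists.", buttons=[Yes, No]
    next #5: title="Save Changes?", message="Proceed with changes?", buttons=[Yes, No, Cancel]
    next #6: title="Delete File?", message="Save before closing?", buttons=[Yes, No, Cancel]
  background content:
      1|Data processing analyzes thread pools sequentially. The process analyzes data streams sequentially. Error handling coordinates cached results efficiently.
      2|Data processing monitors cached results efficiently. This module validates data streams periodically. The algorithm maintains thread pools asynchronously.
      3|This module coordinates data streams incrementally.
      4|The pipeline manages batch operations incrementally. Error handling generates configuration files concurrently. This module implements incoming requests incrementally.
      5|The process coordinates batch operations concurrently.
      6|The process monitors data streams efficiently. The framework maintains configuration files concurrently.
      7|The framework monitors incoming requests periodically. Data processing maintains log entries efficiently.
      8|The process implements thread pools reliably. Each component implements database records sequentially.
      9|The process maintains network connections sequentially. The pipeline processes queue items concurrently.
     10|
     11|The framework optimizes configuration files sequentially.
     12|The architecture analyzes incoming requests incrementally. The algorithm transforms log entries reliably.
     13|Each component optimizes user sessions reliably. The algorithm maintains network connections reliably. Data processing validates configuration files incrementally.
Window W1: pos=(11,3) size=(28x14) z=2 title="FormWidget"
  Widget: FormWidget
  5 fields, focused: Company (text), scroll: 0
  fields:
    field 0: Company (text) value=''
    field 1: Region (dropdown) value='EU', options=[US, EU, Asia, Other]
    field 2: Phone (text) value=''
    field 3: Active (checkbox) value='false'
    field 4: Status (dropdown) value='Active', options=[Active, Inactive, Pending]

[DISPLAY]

         ┃ FormWidget             
         ┠────────────────────────
┏━━━━━━━━┃> Company:    [         
┃ DialogM┃  Region:     [EU       
┠────────┃  Phone:      [         
┃Data pro┃  Active:     [ ]       
┃Data pro┃  Status:     [Active   
┃This mod┃                        
┃The pipe┃                        
┃Th┌─────┃                        
┃Th│     ┃                        
┃Th│Unsav┃                        
┃Th│[Save┗━━━━━━━━━━━━━━━━━━━━━━━━
┃Th└─────────────────────────┘ c┃ 
┃                               ┃ 
┃The framework optimizes configu┃ 
┃The architecture analyzes incom┃ 
┃Each component optimizes user s┃ 
┗━━━━━━━━━━━━━━━━━━━━━━━━━━━━━━━┛ 
                                  
                                  


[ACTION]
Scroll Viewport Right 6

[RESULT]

     ┃ FormWidget               ┃ 
     ┠──────────────────────────┨ 
━━━━━┃> Company:    [          ]┃ 
alogM┃  Region:     [EU       ▼]┃ 
─────┃  Phone:      [          ]┃ 
a pro┃  Active:     [ ]         ┃ 
a pro┃  Status:     [Active   ▼]┃ 
s mod┃                          ┃ 
 pipe┃                          ┃ 
─────┃                          ┃ 
     ┃                          ┃ 
Unsav┃                          ┃ 
[Save┗━━━━━━━━━━━━━━━━━━━━━━━━━━┛ 
─────────────────────────┘ c┃     
                            ┃     
 framework optimizes configu┃     
 architecture analyzes incom┃     
h component optimizes user s┃     
━━━━━━━━━━━━━━━━━━━━━━━━━━━━┛     
                                  
                                  


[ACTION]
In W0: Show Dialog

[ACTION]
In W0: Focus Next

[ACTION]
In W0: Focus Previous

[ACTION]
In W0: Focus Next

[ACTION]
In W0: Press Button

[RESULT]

     ┃ FormWidget               ┃ 
     ┠──────────────────────────┨ 
━━━━━┃> Company:    [          ]┃ 
alogM┃  Region:     [EU       ▼]┃ 
─────┃  Phone:      [          ]┃ 
a pro┃  Active:     [ ]         ┃ 
a pro┃  Status:     [Active   ▼]┃ 
s mod┃                          ┃ 
 pipe┃                          ┃ 
 proc┃                          ┃ 
 proc┃                          ┃ 
 fram┃                          ┃ 
 proc┗━━━━━━━━━━━━━━━━━━━━━━━━━━┛ 
 process maintains network c┃     
                            ┃     
 framework optimizes configu┃     
 architecture analyzes incom┃     
h component optimizes user s┃     
━━━━━━━━━━━━━━━━━━━━━━━━━━━━┛     
                                  
                                  


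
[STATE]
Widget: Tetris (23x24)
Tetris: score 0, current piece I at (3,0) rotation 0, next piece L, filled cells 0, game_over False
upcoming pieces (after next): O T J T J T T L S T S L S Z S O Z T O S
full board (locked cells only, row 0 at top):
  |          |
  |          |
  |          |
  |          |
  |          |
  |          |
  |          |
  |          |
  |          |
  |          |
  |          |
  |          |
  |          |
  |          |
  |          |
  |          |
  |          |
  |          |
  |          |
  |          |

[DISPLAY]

   ████   │Next:       
          │  ▒         
          │▒▒▒         
          │            
          │            
          │            
          │Score:      
          │0           
          │            
          │            
          │            
          │            
          │            
          │            
          │            
          │            
          │            
          │            
          │            
          │            
          │            
          │            
          │            
          │            


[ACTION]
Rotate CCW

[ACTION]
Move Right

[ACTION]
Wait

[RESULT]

          │Next:       
    █     │  ▒         
    █     │▒▒▒         
    █     │            
    █     │            
          │            
          │Score:      
          │0           
          │            
          │            
          │            
          │            
          │            
          │            
          │            
          │            
          │            
          │            
          │            
          │            
          │            
          │            
          │            
          │            


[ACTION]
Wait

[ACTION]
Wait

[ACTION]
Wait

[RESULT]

          │Next:       
          │  ▒         
          │▒▒▒         
          │            
    █     │            
    █     │            
    █     │Score:      
    █     │0           
          │            
          │            
          │            
          │            
          │            
          │            
          │            
          │            
          │            
          │            
          │            
          │            
          │            
          │            
          │            
          │            


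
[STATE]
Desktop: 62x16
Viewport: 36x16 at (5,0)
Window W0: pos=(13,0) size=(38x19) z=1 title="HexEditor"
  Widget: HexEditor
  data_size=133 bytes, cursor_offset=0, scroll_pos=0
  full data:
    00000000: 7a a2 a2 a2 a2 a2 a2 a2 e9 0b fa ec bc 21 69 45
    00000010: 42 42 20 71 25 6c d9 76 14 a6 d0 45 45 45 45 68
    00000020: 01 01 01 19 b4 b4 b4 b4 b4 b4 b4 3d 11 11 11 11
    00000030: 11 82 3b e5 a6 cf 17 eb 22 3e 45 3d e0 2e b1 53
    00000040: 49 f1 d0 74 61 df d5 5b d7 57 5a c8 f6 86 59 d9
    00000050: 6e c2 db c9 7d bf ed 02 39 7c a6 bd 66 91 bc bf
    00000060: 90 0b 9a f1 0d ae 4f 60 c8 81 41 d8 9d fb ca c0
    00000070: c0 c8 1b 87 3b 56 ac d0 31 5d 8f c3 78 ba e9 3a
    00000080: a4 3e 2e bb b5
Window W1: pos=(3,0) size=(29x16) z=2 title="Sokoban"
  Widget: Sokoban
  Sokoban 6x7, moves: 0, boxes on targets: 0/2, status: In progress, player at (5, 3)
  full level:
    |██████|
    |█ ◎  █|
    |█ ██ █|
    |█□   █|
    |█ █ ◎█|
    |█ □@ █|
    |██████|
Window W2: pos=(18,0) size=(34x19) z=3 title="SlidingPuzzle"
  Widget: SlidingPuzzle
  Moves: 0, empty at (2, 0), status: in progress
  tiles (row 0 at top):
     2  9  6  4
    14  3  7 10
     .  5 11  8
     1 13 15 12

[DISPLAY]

━━━━━━━━━━━━━┏━━━━━━━━━━━━━━━━━━━━━━
Sokoban      ┃ SlidingPuzzle        
─────────────┠──────────────────────
█████        ┃┌────┬────┬────┬────┐ 
 ◎  █        ┃│  2 │  9 │  6 │  4 │ 
 ██ █        ┃├────┼────┼────┼────┤ 
□   █        ┃│ 14 │  3 │  7 │ 10 │ 
 █ ◎█        ┃├────┼────┼────┼────┤ 
 □@ █        ┃│    │  5 │ 11 │  8 │ 
█████        ┃├────┼────┼────┼────┤ 
oves: 0  0/2 ┃│  1 │ 13 │ 15 │ 12 │ 
             ┃└────┴────┴────┴────┘ 
             ┃Moves: 0              
             ┃                      
             ┃                      
━━━━━━━━━━━━━┃                      


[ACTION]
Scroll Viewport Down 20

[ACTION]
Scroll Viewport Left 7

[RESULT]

   ┏━━━━━━━━━━━━━━┏━━━━━━━━━━━━━━━━━
   ┃ Sokoban      ┃ SlidingPuzzle   
   ┠──────────────┠─────────────────
   ┃██████        ┃┌────┬────┬────┬─
   ┃█ ◎  █        ┃│  2 │  9 │  6 │ 
   ┃█ ██ █        ┃├────┼────┼────┼─
   ┃█□   █        ┃│ 14 │  3 │  7 │ 
   ┃█ █ ◎█        ┃├────┼────┼────┼─
   ┃█ □@ █        ┃│    │  5 │ 11 │ 
   ┃██████        ┃├────┼────┼────┼─
   ┃Moves: 0  0/2 ┃│  1 │ 13 │ 15 │ 
   ┃              ┃└────┴────┴────┴─
   ┃              ┃Moves: 0         
   ┃              ┃                 
   ┃              ┃                 
   ┗━━━━━━━━━━━━━━┃                 


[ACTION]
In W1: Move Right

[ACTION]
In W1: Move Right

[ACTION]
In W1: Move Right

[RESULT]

   ┏━━━━━━━━━━━━━━┏━━━━━━━━━━━━━━━━━
   ┃ Sokoban      ┃ SlidingPuzzle   
   ┠──────────────┠─────────────────
   ┃██████        ┃┌────┬────┬────┬─
   ┃█ ◎  █        ┃│  2 │  9 │  6 │ 
   ┃█ ██ █        ┃├────┼────┼────┼─
   ┃█□   █        ┃│ 14 │  3 │  7 │ 
   ┃█ █ ◎█        ┃├────┼────┼────┼─
   ┃█ □ @█        ┃│    │  5 │ 11 │ 
   ┃██████        ┃├────┼────┼────┼─
   ┃Moves: 1  0/2 ┃│  1 │ 13 │ 15 │ 
   ┃              ┃└────┴────┴────┴─
   ┃              ┃Moves: 0         
   ┃              ┃                 
   ┃              ┃                 
   ┗━━━━━━━━━━━━━━┃                 


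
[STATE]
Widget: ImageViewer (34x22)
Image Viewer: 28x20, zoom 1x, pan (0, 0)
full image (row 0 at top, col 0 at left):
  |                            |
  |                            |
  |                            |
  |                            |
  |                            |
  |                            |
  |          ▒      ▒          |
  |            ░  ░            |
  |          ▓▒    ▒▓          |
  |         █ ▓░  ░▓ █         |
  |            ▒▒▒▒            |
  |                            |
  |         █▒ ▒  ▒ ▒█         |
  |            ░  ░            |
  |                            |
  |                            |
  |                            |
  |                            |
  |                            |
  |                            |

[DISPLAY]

                                  
                                  
                                  
                                  
                                  
                                  
          ▒      ▒                
            ░  ░                  
          ▓▒    ▒▓                
         █ ▓░  ░▓ █               
            ▒▒▒▒                  
                                  
         █▒ ▒  ▒ ▒█               
            ░  ░                  
                                  
                                  
                                  
                                  
                                  
                                  
                                  
                                  


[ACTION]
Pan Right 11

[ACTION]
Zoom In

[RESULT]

                                  
                                  
                                  
                                  
                                  
                                  
                                  
                                  
                                  
                                  
                                  
                                  
         ▒▒            ▒▒         
         ▒▒            ▒▒         
             ░░    ░░             
             ░░    ░░             
         ▓▓▒▒        ▒▒▓▓         
         ▓▓▒▒        ▒▒▓▓         
       ██  ▓▓░░    ░░▓▓  ██       
       ██  ▓▓░░    ░░▓▓  ██       
             ▒▒▒▒▒▒▒▒             
             ▒▒▒▒▒▒▒▒             


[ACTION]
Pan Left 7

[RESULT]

                                  
                                  
                                  
                                  
                                  
                                  
                                  
                                  
                                  
                                  
                                  
                                  
                ▒▒            ▒▒  
                ▒▒            ▒▒  
                    ░░    ░░      
                    ░░    ░░      
                ▓▓▒▒        ▒▒▓▓  
                ▓▓▒▒        ▒▒▓▓  
              ██  ▓▓░░    ░░▓▓  ██
              ██  ▓▓░░    ░░▓▓  ██
                    ▒▒▒▒▒▒▒▒      
                    ▒▒▒▒▒▒▒▒      


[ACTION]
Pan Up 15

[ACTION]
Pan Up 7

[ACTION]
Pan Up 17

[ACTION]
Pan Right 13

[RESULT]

                                  
                                  
                                  
                                  
                                  
                                  
                                  
                                  
                                  
                                  
                                  
                                  
   ▒▒            ▒▒               
   ▒▒            ▒▒               
       ░░    ░░                   
       ░░    ░░                   
   ▓▓▒▒        ▒▒▓▓               
   ▓▓▒▒        ▒▒▓▓               
 ██  ▓▓░░    ░░▓▓  ██             
 ██  ▓▓░░    ░░▓▓  ██             
       ▒▒▒▒▒▒▒▒                   
       ▒▒▒▒▒▒▒▒                   


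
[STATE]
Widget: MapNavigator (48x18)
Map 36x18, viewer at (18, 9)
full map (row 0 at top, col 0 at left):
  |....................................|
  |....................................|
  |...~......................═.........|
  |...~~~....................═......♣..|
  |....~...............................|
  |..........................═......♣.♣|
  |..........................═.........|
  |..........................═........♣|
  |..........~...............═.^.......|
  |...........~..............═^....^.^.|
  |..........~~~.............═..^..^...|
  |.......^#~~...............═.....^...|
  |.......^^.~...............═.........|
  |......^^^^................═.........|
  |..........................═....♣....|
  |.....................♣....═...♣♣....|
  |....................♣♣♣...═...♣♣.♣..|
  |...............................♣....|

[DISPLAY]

      ....................................      
      ....................................      
      ...~......................═.........      
      ...~~~....................═......♣..      
      ....~...............................      
      ..........................═......♣.♣      
      ..........................═.........      
      ..........................═........♣      
      ..........~...............═.^.......      
      ...........~......@.......═^....^.^.      
      ..........~~~.............═..^..^...      
      .......^#~~...............═.....^...      
      .......^^.~...............═.........      
      ......^^^^................═.........      
      ..........................═....♣....      
      .....................♣....═...♣♣....      
      ....................♣♣♣...═...♣♣.♣..      
      ...............................♣....      


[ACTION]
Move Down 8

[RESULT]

      ..........~...............═.^.......      
      ...........~..............═^....^.^.      
      ..........~~~.............═..^..^...      
      .......^#~~...............═.....^...      
      .......^^.~...............═.........      
      ......^^^^................═.........      
      ..........................═....♣....      
      .....................♣....═...♣♣....      
      ....................♣♣♣...═...♣♣.♣..      
      ..................@............♣....      
                                                
                                                
                                                
                                                
                                                
                                                
                                                
                                                


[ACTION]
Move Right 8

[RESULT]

........~...............═.^.......              
.........~..............═^....^.^.              
........~~~.............═..^..^...              
.....^#~~...............═.....^...              
.....^^.~...............═.........              
....^^^^................═.........              
........................═....♣....              
...................♣....═...♣♣....              
..................♣♣♣...═...♣♣.♣..              
........................@....♣....              
                                                
                                                
                                                
                                                
                                                
                                                
                                                
                                                


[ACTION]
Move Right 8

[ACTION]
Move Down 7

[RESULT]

~...............═.^.......                      
.~..............═^....^.^.                      
~~~.............═..^..^...                      
~...............═.....^...                      
~...............═.........                      
................═.........                      
................═....♣....                      
...........♣....═...♣♣....                      
..........♣♣♣...═...♣♣.♣..                      
.....................♣..@.                      
                                                
                                                
                                                
                                                
                                                
                                                
                                                
                                                


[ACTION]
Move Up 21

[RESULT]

                                                
                                                
                                                
                                                
                                                
                                                
                                                
                                                
                                                
........................@.                      
..........................                      
................═.........                      
................═......♣..                      
..........................                      
................═......♣.♣                      
................═.........                      
................═........♣                      
~...............═.^.......                      
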